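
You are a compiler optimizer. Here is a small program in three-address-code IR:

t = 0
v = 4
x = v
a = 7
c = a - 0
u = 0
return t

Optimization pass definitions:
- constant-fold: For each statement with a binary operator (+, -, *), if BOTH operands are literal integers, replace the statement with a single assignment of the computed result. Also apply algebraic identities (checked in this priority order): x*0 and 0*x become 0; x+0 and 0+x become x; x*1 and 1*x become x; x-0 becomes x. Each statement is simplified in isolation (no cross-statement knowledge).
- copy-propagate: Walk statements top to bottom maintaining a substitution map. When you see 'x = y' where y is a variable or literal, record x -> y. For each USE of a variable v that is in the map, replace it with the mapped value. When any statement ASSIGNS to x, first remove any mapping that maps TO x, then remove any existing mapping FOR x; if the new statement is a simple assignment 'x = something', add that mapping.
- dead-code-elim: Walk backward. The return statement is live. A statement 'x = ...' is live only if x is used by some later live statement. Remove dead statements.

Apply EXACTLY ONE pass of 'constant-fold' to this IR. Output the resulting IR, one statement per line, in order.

Applying constant-fold statement-by-statement:
  [1] t = 0  (unchanged)
  [2] v = 4  (unchanged)
  [3] x = v  (unchanged)
  [4] a = 7  (unchanged)
  [5] c = a - 0  -> c = a
  [6] u = 0  (unchanged)
  [7] return t  (unchanged)
Result (7 stmts):
  t = 0
  v = 4
  x = v
  a = 7
  c = a
  u = 0
  return t

Answer: t = 0
v = 4
x = v
a = 7
c = a
u = 0
return t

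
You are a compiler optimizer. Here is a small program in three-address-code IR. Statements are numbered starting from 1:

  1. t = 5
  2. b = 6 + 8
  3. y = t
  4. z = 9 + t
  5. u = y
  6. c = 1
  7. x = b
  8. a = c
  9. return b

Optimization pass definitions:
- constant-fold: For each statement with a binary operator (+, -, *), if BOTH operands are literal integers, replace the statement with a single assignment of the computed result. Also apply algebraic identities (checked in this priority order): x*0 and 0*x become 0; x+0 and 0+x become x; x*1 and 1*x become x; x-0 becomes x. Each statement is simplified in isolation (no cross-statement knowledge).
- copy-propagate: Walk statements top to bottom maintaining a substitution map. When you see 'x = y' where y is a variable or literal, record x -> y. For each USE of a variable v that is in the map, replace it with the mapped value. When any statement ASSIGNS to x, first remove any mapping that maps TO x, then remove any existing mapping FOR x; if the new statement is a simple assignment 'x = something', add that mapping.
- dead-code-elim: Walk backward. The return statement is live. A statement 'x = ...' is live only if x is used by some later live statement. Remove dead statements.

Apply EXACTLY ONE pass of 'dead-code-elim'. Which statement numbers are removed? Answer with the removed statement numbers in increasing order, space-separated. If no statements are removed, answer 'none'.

Backward liveness scan:
Stmt 1 't = 5': DEAD (t not in live set [])
Stmt 2 'b = 6 + 8': KEEP (b is live); live-in = []
Stmt 3 'y = t': DEAD (y not in live set ['b'])
Stmt 4 'z = 9 + t': DEAD (z not in live set ['b'])
Stmt 5 'u = y': DEAD (u not in live set ['b'])
Stmt 6 'c = 1': DEAD (c not in live set ['b'])
Stmt 7 'x = b': DEAD (x not in live set ['b'])
Stmt 8 'a = c': DEAD (a not in live set ['b'])
Stmt 9 'return b': KEEP (return); live-in = ['b']
Removed statement numbers: [1, 3, 4, 5, 6, 7, 8]
Surviving IR:
  b = 6 + 8
  return b

Answer: 1 3 4 5 6 7 8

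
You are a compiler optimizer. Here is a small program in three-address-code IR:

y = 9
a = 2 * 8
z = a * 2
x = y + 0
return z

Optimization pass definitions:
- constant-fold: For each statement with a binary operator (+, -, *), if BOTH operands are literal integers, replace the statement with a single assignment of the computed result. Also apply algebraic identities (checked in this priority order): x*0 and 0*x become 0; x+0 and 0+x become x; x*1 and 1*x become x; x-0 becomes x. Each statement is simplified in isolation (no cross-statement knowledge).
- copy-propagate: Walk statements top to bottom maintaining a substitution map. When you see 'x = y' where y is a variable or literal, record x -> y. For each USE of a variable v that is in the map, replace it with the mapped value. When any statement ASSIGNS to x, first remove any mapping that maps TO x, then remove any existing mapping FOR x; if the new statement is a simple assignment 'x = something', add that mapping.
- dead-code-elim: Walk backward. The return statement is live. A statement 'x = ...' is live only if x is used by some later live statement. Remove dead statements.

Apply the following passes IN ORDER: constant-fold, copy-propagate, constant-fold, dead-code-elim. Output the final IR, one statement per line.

Initial IR:
  y = 9
  a = 2 * 8
  z = a * 2
  x = y + 0
  return z
After constant-fold (5 stmts):
  y = 9
  a = 16
  z = a * 2
  x = y
  return z
After copy-propagate (5 stmts):
  y = 9
  a = 16
  z = 16 * 2
  x = 9
  return z
After constant-fold (5 stmts):
  y = 9
  a = 16
  z = 32
  x = 9
  return z
After dead-code-elim (2 stmts):
  z = 32
  return z

Answer: z = 32
return z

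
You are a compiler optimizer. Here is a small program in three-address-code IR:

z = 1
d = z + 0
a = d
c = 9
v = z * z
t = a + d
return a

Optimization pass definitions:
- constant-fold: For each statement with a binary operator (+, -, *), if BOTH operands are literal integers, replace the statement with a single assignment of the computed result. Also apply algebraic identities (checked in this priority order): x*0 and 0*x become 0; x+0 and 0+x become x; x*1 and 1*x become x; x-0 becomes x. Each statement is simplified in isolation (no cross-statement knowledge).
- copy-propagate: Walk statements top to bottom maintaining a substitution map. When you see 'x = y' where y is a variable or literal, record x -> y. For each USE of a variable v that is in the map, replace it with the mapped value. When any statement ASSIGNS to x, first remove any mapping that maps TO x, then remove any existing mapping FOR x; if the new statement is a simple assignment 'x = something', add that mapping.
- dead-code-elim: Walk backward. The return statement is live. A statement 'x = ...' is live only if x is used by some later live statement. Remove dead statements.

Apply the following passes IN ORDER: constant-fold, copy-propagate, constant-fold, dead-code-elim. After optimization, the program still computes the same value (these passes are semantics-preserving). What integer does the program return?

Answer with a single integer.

Initial IR:
  z = 1
  d = z + 0
  a = d
  c = 9
  v = z * z
  t = a + d
  return a
After constant-fold (7 stmts):
  z = 1
  d = z
  a = d
  c = 9
  v = z * z
  t = a + d
  return a
After copy-propagate (7 stmts):
  z = 1
  d = 1
  a = 1
  c = 9
  v = 1 * 1
  t = 1 + 1
  return 1
After constant-fold (7 stmts):
  z = 1
  d = 1
  a = 1
  c = 9
  v = 1
  t = 2
  return 1
After dead-code-elim (1 stmts):
  return 1
Evaluate:
  z = 1  =>  z = 1
  d = z + 0  =>  d = 1
  a = d  =>  a = 1
  c = 9  =>  c = 9
  v = z * z  =>  v = 1
  t = a + d  =>  t = 2
  return a = 1

Answer: 1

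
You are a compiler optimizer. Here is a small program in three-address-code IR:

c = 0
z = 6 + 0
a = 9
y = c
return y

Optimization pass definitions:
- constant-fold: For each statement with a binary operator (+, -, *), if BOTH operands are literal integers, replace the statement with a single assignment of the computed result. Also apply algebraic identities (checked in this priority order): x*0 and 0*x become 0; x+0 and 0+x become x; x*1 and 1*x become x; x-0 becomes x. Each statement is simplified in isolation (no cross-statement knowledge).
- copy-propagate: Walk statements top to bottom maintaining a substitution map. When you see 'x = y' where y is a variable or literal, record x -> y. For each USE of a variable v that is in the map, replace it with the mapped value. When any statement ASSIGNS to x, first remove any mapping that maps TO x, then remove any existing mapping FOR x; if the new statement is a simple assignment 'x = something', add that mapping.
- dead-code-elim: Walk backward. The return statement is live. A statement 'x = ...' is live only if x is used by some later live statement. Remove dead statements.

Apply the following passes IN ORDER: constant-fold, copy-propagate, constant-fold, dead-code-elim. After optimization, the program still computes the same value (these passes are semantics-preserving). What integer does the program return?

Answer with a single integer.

Answer: 0

Derivation:
Initial IR:
  c = 0
  z = 6 + 0
  a = 9
  y = c
  return y
After constant-fold (5 stmts):
  c = 0
  z = 6
  a = 9
  y = c
  return y
After copy-propagate (5 stmts):
  c = 0
  z = 6
  a = 9
  y = 0
  return 0
After constant-fold (5 stmts):
  c = 0
  z = 6
  a = 9
  y = 0
  return 0
After dead-code-elim (1 stmts):
  return 0
Evaluate:
  c = 0  =>  c = 0
  z = 6 + 0  =>  z = 6
  a = 9  =>  a = 9
  y = c  =>  y = 0
  return y = 0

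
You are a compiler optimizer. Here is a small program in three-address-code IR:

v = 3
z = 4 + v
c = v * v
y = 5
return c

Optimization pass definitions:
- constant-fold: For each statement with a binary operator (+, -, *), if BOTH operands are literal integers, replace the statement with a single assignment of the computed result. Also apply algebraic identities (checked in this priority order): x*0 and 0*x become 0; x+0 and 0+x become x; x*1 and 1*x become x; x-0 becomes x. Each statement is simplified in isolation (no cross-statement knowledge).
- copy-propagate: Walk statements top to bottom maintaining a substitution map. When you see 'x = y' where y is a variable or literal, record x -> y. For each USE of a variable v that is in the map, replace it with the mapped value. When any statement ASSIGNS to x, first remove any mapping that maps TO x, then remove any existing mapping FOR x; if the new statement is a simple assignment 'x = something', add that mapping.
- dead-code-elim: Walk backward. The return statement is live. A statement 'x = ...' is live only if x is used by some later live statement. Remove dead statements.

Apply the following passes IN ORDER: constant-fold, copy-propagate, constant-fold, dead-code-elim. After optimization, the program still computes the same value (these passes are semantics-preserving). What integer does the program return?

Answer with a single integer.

Initial IR:
  v = 3
  z = 4 + v
  c = v * v
  y = 5
  return c
After constant-fold (5 stmts):
  v = 3
  z = 4 + v
  c = v * v
  y = 5
  return c
After copy-propagate (5 stmts):
  v = 3
  z = 4 + 3
  c = 3 * 3
  y = 5
  return c
After constant-fold (5 stmts):
  v = 3
  z = 7
  c = 9
  y = 5
  return c
After dead-code-elim (2 stmts):
  c = 9
  return c
Evaluate:
  v = 3  =>  v = 3
  z = 4 + v  =>  z = 7
  c = v * v  =>  c = 9
  y = 5  =>  y = 5
  return c = 9

Answer: 9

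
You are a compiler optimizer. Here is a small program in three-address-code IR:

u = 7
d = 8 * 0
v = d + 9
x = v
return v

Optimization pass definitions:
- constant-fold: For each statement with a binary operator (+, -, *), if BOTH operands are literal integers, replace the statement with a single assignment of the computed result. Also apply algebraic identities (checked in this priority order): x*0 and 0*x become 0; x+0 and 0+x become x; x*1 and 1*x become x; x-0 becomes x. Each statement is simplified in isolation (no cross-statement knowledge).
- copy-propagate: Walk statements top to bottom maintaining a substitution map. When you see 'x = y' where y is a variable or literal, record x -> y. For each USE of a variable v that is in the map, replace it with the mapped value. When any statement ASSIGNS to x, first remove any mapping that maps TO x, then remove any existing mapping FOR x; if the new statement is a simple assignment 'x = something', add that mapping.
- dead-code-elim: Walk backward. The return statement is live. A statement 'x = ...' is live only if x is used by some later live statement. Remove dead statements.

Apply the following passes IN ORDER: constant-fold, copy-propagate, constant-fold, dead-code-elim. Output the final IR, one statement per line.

Answer: v = 9
return v

Derivation:
Initial IR:
  u = 7
  d = 8 * 0
  v = d + 9
  x = v
  return v
After constant-fold (5 stmts):
  u = 7
  d = 0
  v = d + 9
  x = v
  return v
After copy-propagate (5 stmts):
  u = 7
  d = 0
  v = 0 + 9
  x = v
  return v
After constant-fold (5 stmts):
  u = 7
  d = 0
  v = 9
  x = v
  return v
After dead-code-elim (2 stmts):
  v = 9
  return v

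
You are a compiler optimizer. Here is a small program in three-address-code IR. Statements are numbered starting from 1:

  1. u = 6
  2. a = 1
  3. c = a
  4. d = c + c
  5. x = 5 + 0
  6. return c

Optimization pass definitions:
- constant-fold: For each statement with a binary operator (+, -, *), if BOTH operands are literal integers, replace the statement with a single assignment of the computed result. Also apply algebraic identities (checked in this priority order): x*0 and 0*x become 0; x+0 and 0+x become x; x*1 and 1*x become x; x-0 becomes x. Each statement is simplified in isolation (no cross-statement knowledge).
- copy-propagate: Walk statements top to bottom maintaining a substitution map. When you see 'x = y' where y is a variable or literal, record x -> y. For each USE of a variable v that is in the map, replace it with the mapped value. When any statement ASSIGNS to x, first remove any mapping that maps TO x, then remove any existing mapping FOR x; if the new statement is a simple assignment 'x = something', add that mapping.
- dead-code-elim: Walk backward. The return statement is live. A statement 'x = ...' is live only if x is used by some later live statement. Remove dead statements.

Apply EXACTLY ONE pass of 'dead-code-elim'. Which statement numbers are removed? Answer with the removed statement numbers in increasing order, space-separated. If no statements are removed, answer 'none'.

Backward liveness scan:
Stmt 1 'u = 6': DEAD (u not in live set [])
Stmt 2 'a = 1': KEEP (a is live); live-in = []
Stmt 3 'c = a': KEEP (c is live); live-in = ['a']
Stmt 4 'd = c + c': DEAD (d not in live set ['c'])
Stmt 5 'x = 5 + 0': DEAD (x not in live set ['c'])
Stmt 6 'return c': KEEP (return); live-in = ['c']
Removed statement numbers: [1, 4, 5]
Surviving IR:
  a = 1
  c = a
  return c

Answer: 1 4 5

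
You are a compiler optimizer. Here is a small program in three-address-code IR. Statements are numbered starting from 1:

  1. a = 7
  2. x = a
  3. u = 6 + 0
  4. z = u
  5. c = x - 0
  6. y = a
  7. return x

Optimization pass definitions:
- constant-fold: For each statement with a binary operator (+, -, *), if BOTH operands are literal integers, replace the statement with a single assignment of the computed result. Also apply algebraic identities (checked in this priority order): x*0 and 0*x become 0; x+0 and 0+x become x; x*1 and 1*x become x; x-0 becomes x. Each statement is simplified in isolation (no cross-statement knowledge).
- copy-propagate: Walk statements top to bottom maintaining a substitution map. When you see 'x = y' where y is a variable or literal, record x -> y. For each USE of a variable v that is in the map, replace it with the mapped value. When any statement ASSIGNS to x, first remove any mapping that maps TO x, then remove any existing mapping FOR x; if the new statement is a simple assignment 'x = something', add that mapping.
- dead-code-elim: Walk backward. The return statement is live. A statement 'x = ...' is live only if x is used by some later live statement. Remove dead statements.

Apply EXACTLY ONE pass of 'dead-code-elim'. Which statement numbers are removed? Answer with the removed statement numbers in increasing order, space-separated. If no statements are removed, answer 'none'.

Backward liveness scan:
Stmt 1 'a = 7': KEEP (a is live); live-in = []
Stmt 2 'x = a': KEEP (x is live); live-in = ['a']
Stmt 3 'u = 6 + 0': DEAD (u not in live set ['x'])
Stmt 4 'z = u': DEAD (z not in live set ['x'])
Stmt 5 'c = x - 0': DEAD (c not in live set ['x'])
Stmt 6 'y = a': DEAD (y not in live set ['x'])
Stmt 7 'return x': KEEP (return); live-in = ['x']
Removed statement numbers: [3, 4, 5, 6]
Surviving IR:
  a = 7
  x = a
  return x

Answer: 3 4 5 6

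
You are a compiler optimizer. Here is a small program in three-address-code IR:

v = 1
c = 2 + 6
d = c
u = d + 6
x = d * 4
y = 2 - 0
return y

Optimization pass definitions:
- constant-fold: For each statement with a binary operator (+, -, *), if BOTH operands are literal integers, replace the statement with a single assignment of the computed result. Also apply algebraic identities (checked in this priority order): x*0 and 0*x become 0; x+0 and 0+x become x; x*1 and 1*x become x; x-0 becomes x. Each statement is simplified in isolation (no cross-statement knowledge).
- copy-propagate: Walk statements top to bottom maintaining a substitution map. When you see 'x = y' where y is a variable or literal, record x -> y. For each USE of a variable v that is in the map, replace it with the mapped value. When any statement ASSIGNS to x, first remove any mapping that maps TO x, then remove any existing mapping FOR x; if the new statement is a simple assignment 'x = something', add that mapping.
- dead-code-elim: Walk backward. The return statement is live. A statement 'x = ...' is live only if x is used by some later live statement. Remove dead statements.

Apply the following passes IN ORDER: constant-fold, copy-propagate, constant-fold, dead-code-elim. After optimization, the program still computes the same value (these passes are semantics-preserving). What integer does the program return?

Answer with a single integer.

Answer: 2

Derivation:
Initial IR:
  v = 1
  c = 2 + 6
  d = c
  u = d + 6
  x = d * 4
  y = 2 - 0
  return y
After constant-fold (7 stmts):
  v = 1
  c = 8
  d = c
  u = d + 6
  x = d * 4
  y = 2
  return y
After copy-propagate (7 stmts):
  v = 1
  c = 8
  d = 8
  u = 8 + 6
  x = 8 * 4
  y = 2
  return 2
After constant-fold (7 stmts):
  v = 1
  c = 8
  d = 8
  u = 14
  x = 32
  y = 2
  return 2
After dead-code-elim (1 stmts):
  return 2
Evaluate:
  v = 1  =>  v = 1
  c = 2 + 6  =>  c = 8
  d = c  =>  d = 8
  u = d + 6  =>  u = 14
  x = d * 4  =>  x = 32
  y = 2 - 0  =>  y = 2
  return y = 2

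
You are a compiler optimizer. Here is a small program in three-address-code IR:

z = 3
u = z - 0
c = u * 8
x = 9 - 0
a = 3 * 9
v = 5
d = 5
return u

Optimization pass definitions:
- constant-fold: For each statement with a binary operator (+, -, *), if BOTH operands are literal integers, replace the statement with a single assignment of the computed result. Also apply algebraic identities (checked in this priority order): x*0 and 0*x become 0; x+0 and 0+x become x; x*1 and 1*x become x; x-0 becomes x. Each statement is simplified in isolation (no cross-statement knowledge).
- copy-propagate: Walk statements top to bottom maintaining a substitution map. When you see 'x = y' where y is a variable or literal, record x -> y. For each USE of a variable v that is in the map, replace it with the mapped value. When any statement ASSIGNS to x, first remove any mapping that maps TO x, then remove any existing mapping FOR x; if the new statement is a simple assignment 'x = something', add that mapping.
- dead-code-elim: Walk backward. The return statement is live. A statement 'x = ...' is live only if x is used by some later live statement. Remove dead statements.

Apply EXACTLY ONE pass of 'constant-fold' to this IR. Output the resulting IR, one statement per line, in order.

Applying constant-fold statement-by-statement:
  [1] z = 3  (unchanged)
  [2] u = z - 0  -> u = z
  [3] c = u * 8  (unchanged)
  [4] x = 9 - 0  -> x = 9
  [5] a = 3 * 9  -> a = 27
  [6] v = 5  (unchanged)
  [7] d = 5  (unchanged)
  [8] return u  (unchanged)
Result (8 stmts):
  z = 3
  u = z
  c = u * 8
  x = 9
  a = 27
  v = 5
  d = 5
  return u

Answer: z = 3
u = z
c = u * 8
x = 9
a = 27
v = 5
d = 5
return u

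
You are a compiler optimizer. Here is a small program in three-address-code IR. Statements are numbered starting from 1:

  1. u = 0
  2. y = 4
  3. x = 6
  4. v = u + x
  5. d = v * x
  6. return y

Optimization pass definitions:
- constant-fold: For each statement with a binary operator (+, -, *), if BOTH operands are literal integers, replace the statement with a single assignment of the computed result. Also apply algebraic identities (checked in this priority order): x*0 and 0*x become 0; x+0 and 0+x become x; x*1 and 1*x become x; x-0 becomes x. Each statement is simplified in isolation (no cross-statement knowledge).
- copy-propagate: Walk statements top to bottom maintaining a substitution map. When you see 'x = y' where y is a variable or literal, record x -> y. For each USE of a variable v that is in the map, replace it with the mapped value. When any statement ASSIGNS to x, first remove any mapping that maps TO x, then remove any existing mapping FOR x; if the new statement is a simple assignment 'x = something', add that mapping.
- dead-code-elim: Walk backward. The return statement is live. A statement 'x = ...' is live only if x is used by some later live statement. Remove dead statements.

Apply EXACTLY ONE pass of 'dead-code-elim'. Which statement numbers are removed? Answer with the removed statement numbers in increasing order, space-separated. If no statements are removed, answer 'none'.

Backward liveness scan:
Stmt 1 'u = 0': DEAD (u not in live set [])
Stmt 2 'y = 4': KEEP (y is live); live-in = []
Stmt 3 'x = 6': DEAD (x not in live set ['y'])
Stmt 4 'v = u + x': DEAD (v not in live set ['y'])
Stmt 5 'd = v * x': DEAD (d not in live set ['y'])
Stmt 6 'return y': KEEP (return); live-in = ['y']
Removed statement numbers: [1, 3, 4, 5]
Surviving IR:
  y = 4
  return y

Answer: 1 3 4 5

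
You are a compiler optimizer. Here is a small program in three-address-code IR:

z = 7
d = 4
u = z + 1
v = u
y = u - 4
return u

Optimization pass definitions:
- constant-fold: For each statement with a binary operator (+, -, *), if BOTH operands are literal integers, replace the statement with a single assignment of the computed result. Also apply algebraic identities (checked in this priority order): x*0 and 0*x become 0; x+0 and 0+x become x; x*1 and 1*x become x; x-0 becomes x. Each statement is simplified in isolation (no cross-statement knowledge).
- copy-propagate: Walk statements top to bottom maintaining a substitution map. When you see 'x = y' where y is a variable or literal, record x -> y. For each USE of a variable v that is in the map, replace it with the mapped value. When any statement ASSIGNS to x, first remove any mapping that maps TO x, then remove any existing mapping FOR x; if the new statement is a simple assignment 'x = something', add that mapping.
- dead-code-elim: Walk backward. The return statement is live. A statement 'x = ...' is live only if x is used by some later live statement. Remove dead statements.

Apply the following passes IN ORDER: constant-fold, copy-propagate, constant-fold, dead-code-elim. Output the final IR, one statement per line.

Initial IR:
  z = 7
  d = 4
  u = z + 1
  v = u
  y = u - 4
  return u
After constant-fold (6 stmts):
  z = 7
  d = 4
  u = z + 1
  v = u
  y = u - 4
  return u
After copy-propagate (6 stmts):
  z = 7
  d = 4
  u = 7 + 1
  v = u
  y = u - 4
  return u
After constant-fold (6 stmts):
  z = 7
  d = 4
  u = 8
  v = u
  y = u - 4
  return u
After dead-code-elim (2 stmts):
  u = 8
  return u

Answer: u = 8
return u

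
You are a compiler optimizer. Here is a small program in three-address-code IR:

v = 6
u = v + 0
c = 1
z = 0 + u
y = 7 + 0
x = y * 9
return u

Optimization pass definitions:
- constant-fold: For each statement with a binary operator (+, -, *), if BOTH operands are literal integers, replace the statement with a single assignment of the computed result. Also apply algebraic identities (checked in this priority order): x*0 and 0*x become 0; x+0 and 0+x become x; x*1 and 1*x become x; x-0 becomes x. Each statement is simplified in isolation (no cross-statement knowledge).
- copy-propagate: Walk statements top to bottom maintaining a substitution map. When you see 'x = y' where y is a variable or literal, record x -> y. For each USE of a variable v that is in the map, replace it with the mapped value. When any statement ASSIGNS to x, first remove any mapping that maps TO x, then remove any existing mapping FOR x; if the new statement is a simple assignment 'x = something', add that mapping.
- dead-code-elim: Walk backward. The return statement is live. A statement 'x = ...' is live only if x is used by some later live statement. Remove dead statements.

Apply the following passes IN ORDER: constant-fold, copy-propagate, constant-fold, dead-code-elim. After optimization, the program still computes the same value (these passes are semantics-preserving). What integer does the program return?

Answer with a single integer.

Answer: 6

Derivation:
Initial IR:
  v = 6
  u = v + 0
  c = 1
  z = 0 + u
  y = 7 + 0
  x = y * 9
  return u
After constant-fold (7 stmts):
  v = 6
  u = v
  c = 1
  z = u
  y = 7
  x = y * 9
  return u
After copy-propagate (7 stmts):
  v = 6
  u = 6
  c = 1
  z = 6
  y = 7
  x = 7 * 9
  return 6
After constant-fold (7 stmts):
  v = 6
  u = 6
  c = 1
  z = 6
  y = 7
  x = 63
  return 6
After dead-code-elim (1 stmts):
  return 6
Evaluate:
  v = 6  =>  v = 6
  u = v + 0  =>  u = 6
  c = 1  =>  c = 1
  z = 0 + u  =>  z = 6
  y = 7 + 0  =>  y = 7
  x = y * 9  =>  x = 63
  return u = 6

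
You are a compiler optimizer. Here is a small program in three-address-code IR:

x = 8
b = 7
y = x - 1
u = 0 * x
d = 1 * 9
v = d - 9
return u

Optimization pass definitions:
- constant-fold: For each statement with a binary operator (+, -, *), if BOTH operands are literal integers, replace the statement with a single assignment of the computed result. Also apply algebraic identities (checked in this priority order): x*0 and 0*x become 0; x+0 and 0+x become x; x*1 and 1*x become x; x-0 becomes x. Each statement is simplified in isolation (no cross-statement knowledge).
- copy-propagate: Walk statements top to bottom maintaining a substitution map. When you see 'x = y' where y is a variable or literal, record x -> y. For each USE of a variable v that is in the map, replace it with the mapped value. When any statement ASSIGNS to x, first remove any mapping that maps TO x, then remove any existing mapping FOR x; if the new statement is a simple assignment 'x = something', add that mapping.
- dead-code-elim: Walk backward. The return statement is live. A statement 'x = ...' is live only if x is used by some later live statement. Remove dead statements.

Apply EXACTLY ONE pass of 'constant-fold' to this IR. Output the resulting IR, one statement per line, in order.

Answer: x = 8
b = 7
y = x - 1
u = 0
d = 9
v = d - 9
return u

Derivation:
Applying constant-fold statement-by-statement:
  [1] x = 8  (unchanged)
  [2] b = 7  (unchanged)
  [3] y = x - 1  (unchanged)
  [4] u = 0 * x  -> u = 0
  [5] d = 1 * 9  -> d = 9
  [6] v = d - 9  (unchanged)
  [7] return u  (unchanged)
Result (7 stmts):
  x = 8
  b = 7
  y = x - 1
  u = 0
  d = 9
  v = d - 9
  return u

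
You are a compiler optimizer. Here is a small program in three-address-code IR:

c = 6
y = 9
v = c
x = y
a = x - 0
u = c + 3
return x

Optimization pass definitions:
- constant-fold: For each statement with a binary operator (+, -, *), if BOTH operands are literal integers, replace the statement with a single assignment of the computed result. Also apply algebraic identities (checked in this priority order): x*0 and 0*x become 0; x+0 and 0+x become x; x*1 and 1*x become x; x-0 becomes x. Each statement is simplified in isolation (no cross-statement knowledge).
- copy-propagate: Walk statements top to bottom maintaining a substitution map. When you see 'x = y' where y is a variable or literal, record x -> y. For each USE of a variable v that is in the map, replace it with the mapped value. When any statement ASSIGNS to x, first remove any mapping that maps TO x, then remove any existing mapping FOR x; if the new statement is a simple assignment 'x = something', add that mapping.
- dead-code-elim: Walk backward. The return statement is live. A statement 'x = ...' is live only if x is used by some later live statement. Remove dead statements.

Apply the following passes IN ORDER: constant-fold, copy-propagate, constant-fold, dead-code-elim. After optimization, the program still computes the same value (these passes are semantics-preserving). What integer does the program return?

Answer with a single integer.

Initial IR:
  c = 6
  y = 9
  v = c
  x = y
  a = x - 0
  u = c + 3
  return x
After constant-fold (7 stmts):
  c = 6
  y = 9
  v = c
  x = y
  a = x
  u = c + 3
  return x
After copy-propagate (7 stmts):
  c = 6
  y = 9
  v = 6
  x = 9
  a = 9
  u = 6 + 3
  return 9
After constant-fold (7 stmts):
  c = 6
  y = 9
  v = 6
  x = 9
  a = 9
  u = 9
  return 9
After dead-code-elim (1 stmts):
  return 9
Evaluate:
  c = 6  =>  c = 6
  y = 9  =>  y = 9
  v = c  =>  v = 6
  x = y  =>  x = 9
  a = x - 0  =>  a = 9
  u = c + 3  =>  u = 9
  return x = 9

Answer: 9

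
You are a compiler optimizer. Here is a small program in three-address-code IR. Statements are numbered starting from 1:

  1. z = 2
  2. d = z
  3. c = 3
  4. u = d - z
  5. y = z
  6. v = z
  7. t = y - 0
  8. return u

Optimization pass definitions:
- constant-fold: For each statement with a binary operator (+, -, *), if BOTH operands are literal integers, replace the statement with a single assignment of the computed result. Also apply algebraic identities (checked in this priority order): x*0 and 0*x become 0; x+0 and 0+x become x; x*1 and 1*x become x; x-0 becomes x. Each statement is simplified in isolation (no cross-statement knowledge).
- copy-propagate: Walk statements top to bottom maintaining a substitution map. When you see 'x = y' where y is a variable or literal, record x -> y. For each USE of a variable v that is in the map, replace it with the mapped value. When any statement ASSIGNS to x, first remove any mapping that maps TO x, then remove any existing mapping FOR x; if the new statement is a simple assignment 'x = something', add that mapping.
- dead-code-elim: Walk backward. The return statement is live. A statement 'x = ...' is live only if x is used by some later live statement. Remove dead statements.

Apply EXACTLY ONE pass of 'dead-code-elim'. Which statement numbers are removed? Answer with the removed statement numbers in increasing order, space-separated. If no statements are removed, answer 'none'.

Answer: 3 5 6 7

Derivation:
Backward liveness scan:
Stmt 1 'z = 2': KEEP (z is live); live-in = []
Stmt 2 'd = z': KEEP (d is live); live-in = ['z']
Stmt 3 'c = 3': DEAD (c not in live set ['d', 'z'])
Stmt 4 'u = d - z': KEEP (u is live); live-in = ['d', 'z']
Stmt 5 'y = z': DEAD (y not in live set ['u'])
Stmt 6 'v = z': DEAD (v not in live set ['u'])
Stmt 7 't = y - 0': DEAD (t not in live set ['u'])
Stmt 8 'return u': KEEP (return); live-in = ['u']
Removed statement numbers: [3, 5, 6, 7]
Surviving IR:
  z = 2
  d = z
  u = d - z
  return u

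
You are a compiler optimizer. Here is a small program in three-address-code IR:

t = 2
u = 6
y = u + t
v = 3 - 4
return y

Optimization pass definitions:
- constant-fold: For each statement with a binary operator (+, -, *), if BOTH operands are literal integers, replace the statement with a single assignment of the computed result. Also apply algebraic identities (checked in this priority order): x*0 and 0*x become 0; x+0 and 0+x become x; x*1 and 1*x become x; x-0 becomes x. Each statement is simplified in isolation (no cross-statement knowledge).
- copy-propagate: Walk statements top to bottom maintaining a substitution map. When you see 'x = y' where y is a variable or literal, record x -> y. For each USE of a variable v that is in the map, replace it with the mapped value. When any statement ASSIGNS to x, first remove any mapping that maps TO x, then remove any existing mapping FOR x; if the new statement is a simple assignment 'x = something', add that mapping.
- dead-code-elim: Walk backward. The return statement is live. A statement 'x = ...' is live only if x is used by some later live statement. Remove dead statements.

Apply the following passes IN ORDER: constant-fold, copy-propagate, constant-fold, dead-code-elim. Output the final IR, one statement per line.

Answer: y = 8
return y

Derivation:
Initial IR:
  t = 2
  u = 6
  y = u + t
  v = 3 - 4
  return y
After constant-fold (5 stmts):
  t = 2
  u = 6
  y = u + t
  v = -1
  return y
After copy-propagate (5 stmts):
  t = 2
  u = 6
  y = 6 + 2
  v = -1
  return y
After constant-fold (5 stmts):
  t = 2
  u = 6
  y = 8
  v = -1
  return y
After dead-code-elim (2 stmts):
  y = 8
  return y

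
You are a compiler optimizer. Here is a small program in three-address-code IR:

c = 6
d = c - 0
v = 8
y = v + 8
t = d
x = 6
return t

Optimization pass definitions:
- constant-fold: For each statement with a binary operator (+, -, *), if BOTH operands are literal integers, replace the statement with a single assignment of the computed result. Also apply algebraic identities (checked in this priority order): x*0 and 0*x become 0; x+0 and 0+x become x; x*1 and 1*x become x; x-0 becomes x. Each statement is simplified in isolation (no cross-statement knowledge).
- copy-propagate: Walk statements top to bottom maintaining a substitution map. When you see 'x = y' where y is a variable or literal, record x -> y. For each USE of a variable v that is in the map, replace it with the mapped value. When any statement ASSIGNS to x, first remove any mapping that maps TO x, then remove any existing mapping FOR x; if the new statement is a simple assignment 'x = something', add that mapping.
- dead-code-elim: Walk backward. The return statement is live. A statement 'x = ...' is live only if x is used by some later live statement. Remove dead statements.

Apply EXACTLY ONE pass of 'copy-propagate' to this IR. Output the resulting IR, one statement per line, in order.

Answer: c = 6
d = 6 - 0
v = 8
y = 8 + 8
t = d
x = 6
return d

Derivation:
Applying copy-propagate statement-by-statement:
  [1] c = 6  (unchanged)
  [2] d = c - 0  -> d = 6 - 0
  [3] v = 8  (unchanged)
  [4] y = v + 8  -> y = 8 + 8
  [5] t = d  (unchanged)
  [6] x = 6  (unchanged)
  [7] return t  -> return d
Result (7 stmts):
  c = 6
  d = 6 - 0
  v = 8
  y = 8 + 8
  t = d
  x = 6
  return d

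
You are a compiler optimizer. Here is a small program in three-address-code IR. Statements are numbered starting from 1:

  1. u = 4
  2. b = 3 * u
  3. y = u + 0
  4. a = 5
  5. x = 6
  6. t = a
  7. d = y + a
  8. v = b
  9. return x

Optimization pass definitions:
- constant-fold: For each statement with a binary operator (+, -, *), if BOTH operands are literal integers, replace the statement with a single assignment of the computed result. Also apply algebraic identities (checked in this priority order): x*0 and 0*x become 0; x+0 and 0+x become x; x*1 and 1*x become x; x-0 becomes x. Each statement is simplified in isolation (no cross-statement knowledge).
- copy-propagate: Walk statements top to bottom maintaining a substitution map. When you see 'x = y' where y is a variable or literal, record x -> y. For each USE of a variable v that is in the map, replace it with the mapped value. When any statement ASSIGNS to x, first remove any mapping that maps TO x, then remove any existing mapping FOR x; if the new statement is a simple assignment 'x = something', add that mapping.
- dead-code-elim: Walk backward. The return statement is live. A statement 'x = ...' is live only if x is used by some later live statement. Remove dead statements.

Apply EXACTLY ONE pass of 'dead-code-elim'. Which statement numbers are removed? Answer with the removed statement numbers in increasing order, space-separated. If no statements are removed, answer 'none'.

Backward liveness scan:
Stmt 1 'u = 4': DEAD (u not in live set [])
Stmt 2 'b = 3 * u': DEAD (b not in live set [])
Stmt 3 'y = u + 0': DEAD (y not in live set [])
Stmt 4 'a = 5': DEAD (a not in live set [])
Stmt 5 'x = 6': KEEP (x is live); live-in = []
Stmt 6 't = a': DEAD (t not in live set ['x'])
Stmt 7 'd = y + a': DEAD (d not in live set ['x'])
Stmt 8 'v = b': DEAD (v not in live set ['x'])
Stmt 9 'return x': KEEP (return); live-in = ['x']
Removed statement numbers: [1, 2, 3, 4, 6, 7, 8]
Surviving IR:
  x = 6
  return x

Answer: 1 2 3 4 6 7 8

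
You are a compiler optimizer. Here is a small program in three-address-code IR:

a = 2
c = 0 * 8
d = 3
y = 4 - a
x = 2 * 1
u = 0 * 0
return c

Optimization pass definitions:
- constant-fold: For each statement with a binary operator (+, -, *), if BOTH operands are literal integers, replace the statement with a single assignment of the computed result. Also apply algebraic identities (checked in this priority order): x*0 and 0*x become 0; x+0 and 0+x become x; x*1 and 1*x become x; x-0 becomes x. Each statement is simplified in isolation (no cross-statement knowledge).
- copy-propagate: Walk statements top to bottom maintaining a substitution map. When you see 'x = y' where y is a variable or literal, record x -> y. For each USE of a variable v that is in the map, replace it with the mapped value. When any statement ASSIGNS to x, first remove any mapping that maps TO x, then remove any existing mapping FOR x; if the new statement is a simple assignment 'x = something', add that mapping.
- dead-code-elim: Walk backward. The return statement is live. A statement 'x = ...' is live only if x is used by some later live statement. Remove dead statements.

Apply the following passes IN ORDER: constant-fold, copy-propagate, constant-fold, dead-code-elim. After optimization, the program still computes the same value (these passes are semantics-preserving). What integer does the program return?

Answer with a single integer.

Answer: 0

Derivation:
Initial IR:
  a = 2
  c = 0 * 8
  d = 3
  y = 4 - a
  x = 2 * 1
  u = 0 * 0
  return c
After constant-fold (7 stmts):
  a = 2
  c = 0
  d = 3
  y = 4 - a
  x = 2
  u = 0
  return c
After copy-propagate (7 stmts):
  a = 2
  c = 0
  d = 3
  y = 4 - 2
  x = 2
  u = 0
  return 0
After constant-fold (7 stmts):
  a = 2
  c = 0
  d = 3
  y = 2
  x = 2
  u = 0
  return 0
After dead-code-elim (1 stmts):
  return 0
Evaluate:
  a = 2  =>  a = 2
  c = 0 * 8  =>  c = 0
  d = 3  =>  d = 3
  y = 4 - a  =>  y = 2
  x = 2 * 1  =>  x = 2
  u = 0 * 0  =>  u = 0
  return c = 0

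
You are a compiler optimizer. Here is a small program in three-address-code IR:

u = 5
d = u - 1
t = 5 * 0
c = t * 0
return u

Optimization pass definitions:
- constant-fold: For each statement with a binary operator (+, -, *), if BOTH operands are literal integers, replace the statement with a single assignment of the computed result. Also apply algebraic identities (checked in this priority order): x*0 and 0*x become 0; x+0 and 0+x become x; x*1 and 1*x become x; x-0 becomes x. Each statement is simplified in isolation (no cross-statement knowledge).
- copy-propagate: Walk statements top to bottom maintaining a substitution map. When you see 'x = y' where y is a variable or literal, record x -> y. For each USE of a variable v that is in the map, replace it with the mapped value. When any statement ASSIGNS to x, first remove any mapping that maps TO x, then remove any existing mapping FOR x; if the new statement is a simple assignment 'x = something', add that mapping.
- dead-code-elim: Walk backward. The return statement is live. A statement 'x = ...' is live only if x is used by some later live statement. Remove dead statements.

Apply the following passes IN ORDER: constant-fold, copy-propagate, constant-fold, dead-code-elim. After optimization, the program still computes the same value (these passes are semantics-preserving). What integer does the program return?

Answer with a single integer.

Answer: 5

Derivation:
Initial IR:
  u = 5
  d = u - 1
  t = 5 * 0
  c = t * 0
  return u
After constant-fold (5 stmts):
  u = 5
  d = u - 1
  t = 0
  c = 0
  return u
After copy-propagate (5 stmts):
  u = 5
  d = 5 - 1
  t = 0
  c = 0
  return 5
After constant-fold (5 stmts):
  u = 5
  d = 4
  t = 0
  c = 0
  return 5
After dead-code-elim (1 stmts):
  return 5
Evaluate:
  u = 5  =>  u = 5
  d = u - 1  =>  d = 4
  t = 5 * 0  =>  t = 0
  c = t * 0  =>  c = 0
  return u = 5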